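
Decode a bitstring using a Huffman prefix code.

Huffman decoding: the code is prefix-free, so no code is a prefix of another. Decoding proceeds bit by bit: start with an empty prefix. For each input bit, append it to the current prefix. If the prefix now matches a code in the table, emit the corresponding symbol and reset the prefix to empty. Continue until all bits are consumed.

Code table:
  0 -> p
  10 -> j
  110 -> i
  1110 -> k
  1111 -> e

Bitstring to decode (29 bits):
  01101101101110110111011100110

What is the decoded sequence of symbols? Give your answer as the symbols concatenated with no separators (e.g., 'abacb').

Answer: piiikikkpi

Derivation:
Bit 0: prefix='0' -> emit 'p', reset
Bit 1: prefix='1' (no match yet)
Bit 2: prefix='11' (no match yet)
Bit 3: prefix='110' -> emit 'i', reset
Bit 4: prefix='1' (no match yet)
Bit 5: prefix='11' (no match yet)
Bit 6: prefix='110' -> emit 'i', reset
Bit 7: prefix='1' (no match yet)
Bit 8: prefix='11' (no match yet)
Bit 9: prefix='110' -> emit 'i', reset
Bit 10: prefix='1' (no match yet)
Bit 11: prefix='11' (no match yet)
Bit 12: prefix='111' (no match yet)
Bit 13: prefix='1110' -> emit 'k', reset
Bit 14: prefix='1' (no match yet)
Bit 15: prefix='11' (no match yet)
Bit 16: prefix='110' -> emit 'i', reset
Bit 17: prefix='1' (no match yet)
Bit 18: prefix='11' (no match yet)
Bit 19: prefix='111' (no match yet)
Bit 20: prefix='1110' -> emit 'k', reset
Bit 21: prefix='1' (no match yet)
Bit 22: prefix='11' (no match yet)
Bit 23: prefix='111' (no match yet)
Bit 24: prefix='1110' -> emit 'k', reset
Bit 25: prefix='0' -> emit 'p', reset
Bit 26: prefix='1' (no match yet)
Bit 27: prefix='11' (no match yet)
Bit 28: prefix='110' -> emit 'i', reset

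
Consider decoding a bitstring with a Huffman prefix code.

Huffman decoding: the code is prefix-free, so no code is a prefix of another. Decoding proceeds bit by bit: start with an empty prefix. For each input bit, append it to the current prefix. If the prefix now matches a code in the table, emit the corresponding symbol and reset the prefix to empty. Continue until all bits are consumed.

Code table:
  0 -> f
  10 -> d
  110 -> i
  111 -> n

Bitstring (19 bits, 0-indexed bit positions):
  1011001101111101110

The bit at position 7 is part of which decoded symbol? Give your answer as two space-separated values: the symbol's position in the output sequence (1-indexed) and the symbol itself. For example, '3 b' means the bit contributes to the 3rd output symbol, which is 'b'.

Bit 0: prefix='1' (no match yet)
Bit 1: prefix='10' -> emit 'd', reset
Bit 2: prefix='1' (no match yet)
Bit 3: prefix='11' (no match yet)
Bit 4: prefix='110' -> emit 'i', reset
Bit 5: prefix='0' -> emit 'f', reset
Bit 6: prefix='1' (no match yet)
Bit 7: prefix='11' (no match yet)
Bit 8: prefix='110' -> emit 'i', reset
Bit 9: prefix='1' (no match yet)
Bit 10: prefix='11' (no match yet)
Bit 11: prefix='111' -> emit 'n', reset

Answer: 4 i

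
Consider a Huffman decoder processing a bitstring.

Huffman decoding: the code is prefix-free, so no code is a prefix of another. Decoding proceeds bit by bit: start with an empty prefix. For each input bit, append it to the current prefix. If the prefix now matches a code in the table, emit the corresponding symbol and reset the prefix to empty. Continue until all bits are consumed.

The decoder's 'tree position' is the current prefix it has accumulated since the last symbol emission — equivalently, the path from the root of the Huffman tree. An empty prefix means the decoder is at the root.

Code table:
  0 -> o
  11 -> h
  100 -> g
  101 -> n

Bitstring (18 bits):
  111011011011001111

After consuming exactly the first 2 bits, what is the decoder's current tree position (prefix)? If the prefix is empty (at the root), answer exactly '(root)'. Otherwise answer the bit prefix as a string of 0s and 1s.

Bit 0: prefix='1' (no match yet)
Bit 1: prefix='11' -> emit 'h', reset

Answer: (root)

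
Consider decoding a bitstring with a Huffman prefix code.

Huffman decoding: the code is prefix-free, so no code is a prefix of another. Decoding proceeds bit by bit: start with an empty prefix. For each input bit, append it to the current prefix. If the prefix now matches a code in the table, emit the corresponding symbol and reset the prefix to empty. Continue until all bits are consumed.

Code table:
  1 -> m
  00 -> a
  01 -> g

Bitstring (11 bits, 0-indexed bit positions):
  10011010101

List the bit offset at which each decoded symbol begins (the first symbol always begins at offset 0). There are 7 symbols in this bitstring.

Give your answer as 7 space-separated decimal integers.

Bit 0: prefix='1' -> emit 'm', reset
Bit 1: prefix='0' (no match yet)
Bit 2: prefix='00' -> emit 'a', reset
Bit 3: prefix='1' -> emit 'm', reset
Bit 4: prefix='1' -> emit 'm', reset
Bit 5: prefix='0' (no match yet)
Bit 6: prefix='01' -> emit 'g', reset
Bit 7: prefix='0' (no match yet)
Bit 8: prefix='01' -> emit 'g', reset
Bit 9: prefix='0' (no match yet)
Bit 10: prefix='01' -> emit 'g', reset

Answer: 0 1 3 4 5 7 9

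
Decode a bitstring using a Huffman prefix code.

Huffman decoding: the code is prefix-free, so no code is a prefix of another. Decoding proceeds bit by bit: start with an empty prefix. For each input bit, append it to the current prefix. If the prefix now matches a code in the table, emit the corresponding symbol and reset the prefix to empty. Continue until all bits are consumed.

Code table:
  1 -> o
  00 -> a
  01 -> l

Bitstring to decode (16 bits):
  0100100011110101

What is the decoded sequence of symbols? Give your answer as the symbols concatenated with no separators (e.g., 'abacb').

Bit 0: prefix='0' (no match yet)
Bit 1: prefix='01' -> emit 'l', reset
Bit 2: prefix='0' (no match yet)
Bit 3: prefix='00' -> emit 'a', reset
Bit 4: prefix='1' -> emit 'o', reset
Bit 5: prefix='0' (no match yet)
Bit 6: prefix='00' -> emit 'a', reset
Bit 7: prefix='0' (no match yet)
Bit 8: prefix='01' -> emit 'l', reset
Bit 9: prefix='1' -> emit 'o', reset
Bit 10: prefix='1' -> emit 'o', reset
Bit 11: prefix='1' -> emit 'o', reset
Bit 12: prefix='0' (no match yet)
Bit 13: prefix='01' -> emit 'l', reset
Bit 14: prefix='0' (no match yet)
Bit 15: prefix='01' -> emit 'l', reset

Answer: laoaloooll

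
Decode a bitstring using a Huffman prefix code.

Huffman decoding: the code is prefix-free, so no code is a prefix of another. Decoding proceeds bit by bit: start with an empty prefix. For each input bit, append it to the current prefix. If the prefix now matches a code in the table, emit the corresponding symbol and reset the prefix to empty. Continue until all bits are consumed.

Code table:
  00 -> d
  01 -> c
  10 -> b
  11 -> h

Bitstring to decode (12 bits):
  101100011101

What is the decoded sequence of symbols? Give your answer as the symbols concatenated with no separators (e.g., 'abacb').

Answer: bhdchc

Derivation:
Bit 0: prefix='1' (no match yet)
Bit 1: prefix='10' -> emit 'b', reset
Bit 2: prefix='1' (no match yet)
Bit 3: prefix='11' -> emit 'h', reset
Bit 4: prefix='0' (no match yet)
Bit 5: prefix='00' -> emit 'd', reset
Bit 6: prefix='0' (no match yet)
Bit 7: prefix='01' -> emit 'c', reset
Bit 8: prefix='1' (no match yet)
Bit 9: prefix='11' -> emit 'h', reset
Bit 10: prefix='0' (no match yet)
Bit 11: prefix='01' -> emit 'c', reset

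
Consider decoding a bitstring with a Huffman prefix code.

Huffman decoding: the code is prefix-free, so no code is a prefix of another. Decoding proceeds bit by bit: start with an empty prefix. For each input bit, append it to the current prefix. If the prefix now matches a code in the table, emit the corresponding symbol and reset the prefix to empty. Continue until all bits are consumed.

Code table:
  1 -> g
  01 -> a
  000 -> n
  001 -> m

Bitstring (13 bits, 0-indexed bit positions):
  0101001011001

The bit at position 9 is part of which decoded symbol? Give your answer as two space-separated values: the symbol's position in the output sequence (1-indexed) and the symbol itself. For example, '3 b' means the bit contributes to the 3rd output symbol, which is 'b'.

Bit 0: prefix='0' (no match yet)
Bit 1: prefix='01' -> emit 'a', reset
Bit 2: prefix='0' (no match yet)
Bit 3: prefix='01' -> emit 'a', reset
Bit 4: prefix='0' (no match yet)
Bit 5: prefix='00' (no match yet)
Bit 6: prefix='001' -> emit 'm', reset
Bit 7: prefix='0' (no match yet)
Bit 8: prefix='01' -> emit 'a', reset
Bit 9: prefix='1' -> emit 'g', reset
Bit 10: prefix='0' (no match yet)
Bit 11: prefix='00' (no match yet)
Bit 12: prefix='001' -> emit 'm', reset

Answer: 5 g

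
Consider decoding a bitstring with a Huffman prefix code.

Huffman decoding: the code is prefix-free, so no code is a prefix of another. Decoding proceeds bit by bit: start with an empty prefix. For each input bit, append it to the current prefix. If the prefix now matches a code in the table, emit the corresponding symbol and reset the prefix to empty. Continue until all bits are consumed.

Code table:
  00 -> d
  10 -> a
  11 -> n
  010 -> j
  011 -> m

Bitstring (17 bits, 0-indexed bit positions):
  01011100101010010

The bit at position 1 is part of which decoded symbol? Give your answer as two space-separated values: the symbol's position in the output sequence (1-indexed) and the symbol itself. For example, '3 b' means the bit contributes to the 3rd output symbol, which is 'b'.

Answer: 1 j

Derivation:
Bit 0: prefix='0' (no match yet)
Bit 1: prefix='01' (no match yet)
Bit 2: prefix='010' -> emit 'j', reset
Bit 3: prefix='1' (no match yet)
Bit 4: prefix='11' -> emit 'n', reset
Bit 5: prefix='1' (no match yet)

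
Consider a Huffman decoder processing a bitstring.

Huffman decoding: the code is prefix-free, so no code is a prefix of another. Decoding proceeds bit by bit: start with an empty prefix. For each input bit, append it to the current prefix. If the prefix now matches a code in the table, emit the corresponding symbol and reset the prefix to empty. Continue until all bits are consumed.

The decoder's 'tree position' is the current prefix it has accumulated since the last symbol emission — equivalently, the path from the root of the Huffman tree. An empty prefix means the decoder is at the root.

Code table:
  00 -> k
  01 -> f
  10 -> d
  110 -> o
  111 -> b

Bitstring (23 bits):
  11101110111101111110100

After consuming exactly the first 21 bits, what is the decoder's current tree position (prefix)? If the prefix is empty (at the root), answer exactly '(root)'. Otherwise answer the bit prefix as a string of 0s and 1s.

Bit 0: prefix='1' (no match yet)
Bit 1: prefix='11' (no match yet)
Bit 2: prefix='111' -> emit 'b', reset
Bit 3: prefix='0' (no match yet)
Bit 4: prefix='01' -> emit 'f', reset
Bit 5: prefix='1' (no match yet)
Bit 6: prefix='11' (no match yet)
Bit 7: prefix='110' -> emit 'o', reset
Bit 8: prefix='1' (no match yet)
Bit 9: prefix='11' (no match yet)
Bit 10: prefix='111' -> emit 'b', reset
Bit 11: prefix='1' (no match yet)
Bit 12: prefix='10' -> emit 'd', reset
Bit 13: prefix='1' (no match yet)
Bit 14: prefix='11' (no match yet)
Bit 15: prefix='111' -> emit 'b', reset
Bit 16: prefix='1' (no match yet)
Bit 17: prefix='11' (no match yet)
Bit 18: prefix='111' -> emit 'b', reset
Bit 19: prefix='0' (no match yet)
Bit 20: prefix='01' -> emit 'f', reset

Answer: (root)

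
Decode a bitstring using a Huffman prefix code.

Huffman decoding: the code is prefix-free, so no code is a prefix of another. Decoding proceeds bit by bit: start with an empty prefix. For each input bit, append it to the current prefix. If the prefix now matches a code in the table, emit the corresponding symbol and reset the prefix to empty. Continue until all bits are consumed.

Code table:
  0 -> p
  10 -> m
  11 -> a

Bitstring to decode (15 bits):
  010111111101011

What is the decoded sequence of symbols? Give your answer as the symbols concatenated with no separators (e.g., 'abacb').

Bit 0: prefix='0' -> emit 'p', reset
Bit 1: prefix='1' (no match yet)
Bit 2: prefix='10' -> emit 'm', reset
Bit 3: prefix='1' (no match yet)
Bit 4: prefix='11' -> emit 'a', reset
Bit 5: prefix='1' (no match yet)
Bit 6: prefix='11' -> emit 'a', reset
Bit 7: prefix='1' (no match yet)
Bit 8: prefix='11' -> emit 'a', reset
Bit 9: prefix='1' (no match yet)
Bit 10: prefix='10' -> emit 'm', reset
Bit 11: prefix='1' (no match yet)
Bit 12: prefix='10' -> emit 'm', reset
Bit 13: prefix='1' (no match yet)
Bit 14: prefix='11' -> emit 'a', reset

Answer: pmaaamma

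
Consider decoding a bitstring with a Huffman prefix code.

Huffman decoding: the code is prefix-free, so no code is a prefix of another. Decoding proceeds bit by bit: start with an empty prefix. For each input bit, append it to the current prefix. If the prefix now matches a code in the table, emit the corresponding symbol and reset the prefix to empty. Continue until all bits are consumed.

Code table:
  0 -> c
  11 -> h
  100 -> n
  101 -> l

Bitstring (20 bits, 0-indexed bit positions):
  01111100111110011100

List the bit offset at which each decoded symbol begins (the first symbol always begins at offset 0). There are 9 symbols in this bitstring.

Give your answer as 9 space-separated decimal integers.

Bit 0: prefix='0' -> emit 'c', reset
Bit 1: prefix='1' (no match yet)
Bit 2: prefix='11' -> emit 'h', reset
Bit 3: prefix='1' (no match yet)
Bit 4: prefix='11' -> emit 'h', reset
Bit 5: prefix='1' (no match yet)
Bit 6: prefix='10' (no match yet)
Bit 7: prefix='100' -> emit 'n', reset
Bit 8: prefix='1' (no match yet)
Bit 9: prefix='11' -> emit 'h', reset
Bit 10: prefix='1' (no match yet)
Bit 11: prefix='11' -> emit 'h', reset
Bit 12: prefix='1' (no match yet)
Bit 13: prefix='10' (no match yet)
Bit 14: prefix='100' -> emit 'n', reset
Bit 15: prefix='1' (no match yet)
Bit 16: prefix='11' -> emit 'h', reset
Bit 17: prefix='1' (no match yet)
Bit 18: prefix='10' (no match yet)
Bit 19: prefix='100' -> emit 'n', reset

Answer: 0 1 3 5 8 10 12 15 17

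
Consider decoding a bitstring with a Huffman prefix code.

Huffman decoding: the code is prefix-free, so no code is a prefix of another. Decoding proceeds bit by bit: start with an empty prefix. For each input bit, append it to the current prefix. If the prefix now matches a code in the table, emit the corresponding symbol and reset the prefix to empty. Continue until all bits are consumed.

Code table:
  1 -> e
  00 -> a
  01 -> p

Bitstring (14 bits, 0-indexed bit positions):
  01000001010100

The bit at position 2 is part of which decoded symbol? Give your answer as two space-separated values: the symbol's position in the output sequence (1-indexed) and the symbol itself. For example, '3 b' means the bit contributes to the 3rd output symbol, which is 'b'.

Answer: 2 a

Derivation:
Bit 0: prefix='0' (no match yet)
Bit 1: prefix='01' -> emit 'p', reset
Bit 2: prefix='0' (no match yet)
Bit 3: prefix='00' -> emit 'a', reset
Bit 4: prefix='0' (no match yet)
Bit 5: prefix='00' -> emit 'a', reset
Bit 6: prefix='0' (no match yet)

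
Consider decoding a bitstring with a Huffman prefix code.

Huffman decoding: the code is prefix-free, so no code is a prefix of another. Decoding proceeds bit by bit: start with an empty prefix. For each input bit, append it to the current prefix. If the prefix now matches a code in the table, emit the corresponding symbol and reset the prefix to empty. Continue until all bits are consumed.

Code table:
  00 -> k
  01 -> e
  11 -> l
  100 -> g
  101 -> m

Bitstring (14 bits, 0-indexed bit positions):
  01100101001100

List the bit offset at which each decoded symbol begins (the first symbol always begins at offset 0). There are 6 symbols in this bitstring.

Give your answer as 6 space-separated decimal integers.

Answer: 0 2 5 8 10 12

Derivation:
Bit 0: prefix='0' (no match yet)
Bit 1: prefix='01' -> emit 'e', reset
Bit 2: prefix='1' (no match yet)
Bit 3: prefix='10' (no match yet)
Bit 4: prefix='100' -> emit 'g', reset
Bit 5: prefix='1' (no match yet)
Bit 6: prefix='10' (no match yet)
Bit 7: prefix='101' -> emit 'm', reset
Bit 8: prefix='0' (no match yet)
Bit 9: prefix='00' -> emit 'k', reset
Bit 10: prefix='1' (no match yet)
Bit 11: prefix='11' -> emit 'l', reset
Bit 12: prefix='0' (no match yet)
Bit 13: prefix='00' -> emit 'k', reset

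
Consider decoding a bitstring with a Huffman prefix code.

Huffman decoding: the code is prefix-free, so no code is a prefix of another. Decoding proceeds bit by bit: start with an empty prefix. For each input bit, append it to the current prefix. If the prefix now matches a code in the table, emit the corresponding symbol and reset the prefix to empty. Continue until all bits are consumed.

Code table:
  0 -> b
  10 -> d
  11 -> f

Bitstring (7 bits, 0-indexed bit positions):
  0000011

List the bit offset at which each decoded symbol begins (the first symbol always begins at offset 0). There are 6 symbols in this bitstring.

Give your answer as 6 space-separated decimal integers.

Answer: 0 1 2 3 4 5

Derivation:
Bit 0: prefix='0' -> emit 'b', reset
Bit 1: prefix='0' -> emit 'b', reset
Bit 2: prefix='0' -> emit 'b', reset
Bit 3: prefix='0' -> emit 'b', reset
Bit 4: prefix='0' -> emit 'b', reset
Bit 5: prefix='1' (no match yet)
Bit 6: prefix='11' -> emit 'f', reset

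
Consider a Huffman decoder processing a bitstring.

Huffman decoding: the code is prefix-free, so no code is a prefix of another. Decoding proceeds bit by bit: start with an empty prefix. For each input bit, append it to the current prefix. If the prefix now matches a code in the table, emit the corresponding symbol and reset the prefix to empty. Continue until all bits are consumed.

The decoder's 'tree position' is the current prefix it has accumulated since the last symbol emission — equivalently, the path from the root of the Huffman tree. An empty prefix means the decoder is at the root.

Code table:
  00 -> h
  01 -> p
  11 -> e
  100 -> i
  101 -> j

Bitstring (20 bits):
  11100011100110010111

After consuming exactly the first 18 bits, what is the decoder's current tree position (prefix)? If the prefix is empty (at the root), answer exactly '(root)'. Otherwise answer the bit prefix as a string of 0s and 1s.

Answer: (root)

Derivation:
Bit 0: prefix='1' (no match yet)
Bit 1: prefix='11' -> emit 'e', reset
Bit 2: prefix='1' (no match yet)
Bit 3: prefix='10' (no match yet)
Bit 4: prefix='100' -> emit 'i', reset
Bit 5: prefix='0' (no match yet)
Bit 6: prefix='01' -> emit 'p', reset
Bit 7: prefix='1' (no match yet)
Bit 8: prefix='11' -> emit 'e', reset
Bit 9: prefix='0' (no match yet)
Bit 10: prefix='00' -> emit 'h', reset
Bit 11: prefix='1' (no match yet)
Bit 12: prefix='11' -> emit 'e', reset
Bit 13: prefix='0' (no match yet)
Bit 14: prefix='00' -> emit 'h', reset
Bit 15: prefix='1' (no match yet)
Bit 16: prefix='10' (no match yet)
Bit 17: prefix='101' -> emit 'j', reset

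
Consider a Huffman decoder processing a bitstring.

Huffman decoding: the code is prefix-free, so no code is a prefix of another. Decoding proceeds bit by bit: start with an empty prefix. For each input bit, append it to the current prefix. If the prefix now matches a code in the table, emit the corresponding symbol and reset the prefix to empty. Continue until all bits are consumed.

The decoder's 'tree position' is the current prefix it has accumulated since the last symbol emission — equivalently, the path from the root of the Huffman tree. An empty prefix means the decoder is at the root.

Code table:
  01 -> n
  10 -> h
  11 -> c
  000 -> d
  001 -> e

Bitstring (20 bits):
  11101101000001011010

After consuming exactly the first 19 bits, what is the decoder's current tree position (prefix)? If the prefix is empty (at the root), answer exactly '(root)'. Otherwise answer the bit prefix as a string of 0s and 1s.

Answer: 1

Derivation:
Bit 0: prefix='1' (no match yet)
Bit 1: prefix='11' -> emit 'c', reset
Bit 2: prefix='1' (no match yet)
Bit 3: prefix='10' -> emit 'h', reset
Bit 4: prefix='1' (no match yet)
Bit 5: prefix='11' -> emit 'c', reset
Bit 6: prefix='0' (no match yet)
Bit 7: prefix='01' -> emit 'n', reset
Bit 8: prefix='0' (no match yet)
Bit 9: prefix='00' (no match yet)
Bit 10: prefix='000' -> emit 'd', reset
Bit 11: prefix='0' (no match yet)
Bit 12: prefix='00' (no match yet)
Bit 13: prefix='001' -> emit 'e', reset
Bit 14: prefix='0' (no match yet)
Bit 15: prefix='01' -> emit 'n', reset
Bit 16: prefix='1' (no match yet)
Bit 17: prefix='10' -> emit 'h', reset
Bit 18: prefix='1' (no match yet)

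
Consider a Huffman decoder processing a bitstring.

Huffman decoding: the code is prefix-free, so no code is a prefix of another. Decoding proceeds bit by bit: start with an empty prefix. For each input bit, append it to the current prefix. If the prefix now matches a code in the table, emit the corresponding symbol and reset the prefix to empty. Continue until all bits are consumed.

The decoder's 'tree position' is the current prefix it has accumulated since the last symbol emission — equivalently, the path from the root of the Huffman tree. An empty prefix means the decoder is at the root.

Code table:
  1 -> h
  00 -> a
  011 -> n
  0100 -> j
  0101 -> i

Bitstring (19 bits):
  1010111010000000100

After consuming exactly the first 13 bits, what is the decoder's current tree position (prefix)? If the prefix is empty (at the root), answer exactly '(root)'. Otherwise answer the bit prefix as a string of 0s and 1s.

Bit 0: prefix='1' -> emit 'h', reset
Bit 1: prefix='0' (no match yet)
Bit 2: prefix='01' (no match yet)
Bit 3: prefix='010' (no match yet)
Bit 4: prefix='0101' -> emit 'i', reset
Bit 5: prefix='1' -> emit 'h', reset
Bit 6: prefix='1' -> emit 'h', reset
Bit 7: prefix='0' (no match yet)
Bit 8: prefix='01' (no match yet)
Bit 9: prefix='010' (no match yet)
Bit 10: prefix='0100' -> emit 'j', reset
Bit 11: prefix='0' (no match yet)
Bit 12: prefix='00' -> emit 'a', reset

Answer: (root)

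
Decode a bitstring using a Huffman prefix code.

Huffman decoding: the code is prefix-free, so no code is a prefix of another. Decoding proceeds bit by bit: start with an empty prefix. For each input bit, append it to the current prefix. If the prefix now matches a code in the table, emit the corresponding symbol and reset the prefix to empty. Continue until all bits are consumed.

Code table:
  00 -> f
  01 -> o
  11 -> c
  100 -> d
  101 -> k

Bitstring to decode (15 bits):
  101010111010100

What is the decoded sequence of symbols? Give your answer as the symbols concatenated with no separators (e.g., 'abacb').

Bit 0: prefix='1' (no match yet)
Bit 1: prefix='10' (no match yet)
Bit 2: prefix='101' -> emit 'k', reset
Bit 3: prefix='0' (no match yet)
Bit 4: prefix='01' -> emit 'o', reset
Bit 5: prefix='0' (no match yet)
Bit 6: prefix='01' -> emit 'o', reset
Bit 7: prefix='1' (no match yet)
Bit 8: prefix='11' -> emit 'c', reset
Bit 9: prefix='0' (no match yet)
Bit 10: prefix='01' -> emit 'o', reset
Bit 11: prefix='0' (no match yet)
Bit 12: prefix='01' -> emit 'o', reset
Bit 13: prefix='0' (no match yet)
Bit 14: prefix='00' -> emit 'f', reset

Answer: koocoof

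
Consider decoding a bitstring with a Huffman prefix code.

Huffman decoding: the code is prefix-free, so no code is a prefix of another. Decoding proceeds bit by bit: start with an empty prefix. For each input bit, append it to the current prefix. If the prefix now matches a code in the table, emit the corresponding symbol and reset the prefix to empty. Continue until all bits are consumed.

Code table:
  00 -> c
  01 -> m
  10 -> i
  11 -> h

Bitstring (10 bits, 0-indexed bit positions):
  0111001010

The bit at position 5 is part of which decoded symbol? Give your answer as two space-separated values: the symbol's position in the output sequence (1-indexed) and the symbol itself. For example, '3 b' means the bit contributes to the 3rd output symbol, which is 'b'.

Answer: 3 c

Derivation:
Bit 0: prefix='0' (no match yet)
Bit 1: prefix='01' -> emit 'm', reset
Bit 2: prefix='1' (no match yet)
Bit 3: prefix='11' -> emit 'h', reset
Bit 4: prefix='0' (no match yet)
Bit 5: prefix='00' -> emit 'c', reset
Bit 6: prefix='1' (no match yet)
Bit 7: prefix='10' -> emit 'i', reset
Bit 8: prefix='1' (no match yet)
Bit 9: prefix='10' -> emit 'i', reset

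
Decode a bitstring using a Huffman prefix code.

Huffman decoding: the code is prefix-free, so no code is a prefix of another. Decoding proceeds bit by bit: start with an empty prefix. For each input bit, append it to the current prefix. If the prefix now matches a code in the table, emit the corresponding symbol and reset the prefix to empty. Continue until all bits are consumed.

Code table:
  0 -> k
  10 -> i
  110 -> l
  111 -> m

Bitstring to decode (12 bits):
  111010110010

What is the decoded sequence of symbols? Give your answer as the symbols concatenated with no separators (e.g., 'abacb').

Answer: mkilki

Derivation:
Bit 0: prefix='1' (no match yet)
Bit 1: prefix='11' (no match yet)
Bit 2: prefix='111' -> emit 'm', reset
Bit 3: prefix='0' -> emit 'k', reset
Bit 4: prefix='1' (no match yet)
Bit 5: prefix='10' -> emit 'i', reset
Bit 6: prefix='1' (no match yet)
Bit 7: prefix='11' (no match yet)
Bit 8: prefix='110' -> emit 'l', reset
Bit 9: prefix='0' -> emit 'k', reset
Bit 10: prefix='1' (no match yet)
Bit 11: prefix='10' -> emit 'i', reset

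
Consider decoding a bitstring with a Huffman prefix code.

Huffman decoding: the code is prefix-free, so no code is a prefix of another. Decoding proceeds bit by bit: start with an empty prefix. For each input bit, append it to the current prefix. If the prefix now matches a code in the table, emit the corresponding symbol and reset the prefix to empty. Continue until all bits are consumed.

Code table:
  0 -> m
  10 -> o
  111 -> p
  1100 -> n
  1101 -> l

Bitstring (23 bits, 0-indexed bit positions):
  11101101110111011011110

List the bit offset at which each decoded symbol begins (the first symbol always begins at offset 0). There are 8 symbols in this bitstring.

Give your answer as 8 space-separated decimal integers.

Bit 0: prefix='1' (no match yet)
Bit 1: prefix='11' (no match yet)
Bit 2: prefix='111' -> emit 'p', reset
Bit 3: prefix='0' -> emit 'm', reset
Bit 4: prefix='1' (no match yet)
Bit 5: prefix='11' (no match yet)
Bit 6: prefix='110' (no match yet)
Bit 7: prefix='1101' -> emit 'l', reset
Bit 8: prefix='1' (no match yet)
Bit 9: prefix='11' (no match yet)
Bit 10: prefix='110' (no match yet)
Bit 11: prefix='1101' -> emit 'l', reset
Bit 12: prefix='1' (no match yet)
Bit 13: prefix='11' (no match yet)
Bit 14: prefix='110' (no match yet)
Bit 15: prefix='1101' -> emit 'l', reset
Bit 16: prefix='1' (no match yet)
Bit 17: prefix='10' -> emit 'o', reset
Bit 18: prefix='1' (no match yet)
Bit 19: prefix='11' (no match yet)
Bit 20: prefix='111' -> emit 'p', reset
Bit 21: prefix='1' (no match yet)
Bit 22: prefix='10' -> emit 'o', reset

Answer: 0 3 4 8 12 16 18 21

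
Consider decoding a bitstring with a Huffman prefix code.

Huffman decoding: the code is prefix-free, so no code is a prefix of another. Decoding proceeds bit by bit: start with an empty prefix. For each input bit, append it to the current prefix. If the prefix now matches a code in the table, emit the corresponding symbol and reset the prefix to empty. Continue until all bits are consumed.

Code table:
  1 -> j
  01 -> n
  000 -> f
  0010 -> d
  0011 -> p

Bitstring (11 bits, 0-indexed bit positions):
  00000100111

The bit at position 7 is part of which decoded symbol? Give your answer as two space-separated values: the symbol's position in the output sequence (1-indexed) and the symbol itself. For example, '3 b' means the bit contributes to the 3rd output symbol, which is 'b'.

Answer: 3 n

Derivation:
Bit 0: prefix='0' (no match yet)
Bit 1: prefix='00' (no match yet)
Bit 2: prefix='000' -> emit 'f', reset
Bit 3: prefix='0' (no match yet)
Bit 4: prefix='00' (no match yet)
Bit 5: prefix='001' (no match yet)
Bit 6: prefix='0010' -> emit 'd', reset
Bit 7: prefix='0' (no match yet)
Bit 8: prefix='01' -> emit 'n', reset
Bit 9: prefix='1' -> emit 'j', reset
Bit 10: prefix='1' -> emit 'j', reset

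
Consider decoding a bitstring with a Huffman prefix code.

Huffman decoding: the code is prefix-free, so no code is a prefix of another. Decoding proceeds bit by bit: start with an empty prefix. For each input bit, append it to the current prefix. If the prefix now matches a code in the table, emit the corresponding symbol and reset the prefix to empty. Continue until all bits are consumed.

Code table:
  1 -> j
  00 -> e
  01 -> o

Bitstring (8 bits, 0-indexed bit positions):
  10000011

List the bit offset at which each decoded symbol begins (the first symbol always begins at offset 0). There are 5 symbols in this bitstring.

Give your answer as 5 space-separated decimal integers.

Answer: 0 1 3 5 7

Derivation:
Bit 0: prefix='1' -> emit 'j', reset
Bit 1: prefix='0' (no match yet)
Bit 2: prefix='00' -> emit 'e', reset
Bit 3: prefix='0' (no match yet)
Bit 4: prefix='00' -> emit 'e', reset
Bit 5: prefix='0' (no match yet)
Bit 6: prefix='01' -> emit 'o', reset
Bit 7: prefix='1' -> emit 'j', reset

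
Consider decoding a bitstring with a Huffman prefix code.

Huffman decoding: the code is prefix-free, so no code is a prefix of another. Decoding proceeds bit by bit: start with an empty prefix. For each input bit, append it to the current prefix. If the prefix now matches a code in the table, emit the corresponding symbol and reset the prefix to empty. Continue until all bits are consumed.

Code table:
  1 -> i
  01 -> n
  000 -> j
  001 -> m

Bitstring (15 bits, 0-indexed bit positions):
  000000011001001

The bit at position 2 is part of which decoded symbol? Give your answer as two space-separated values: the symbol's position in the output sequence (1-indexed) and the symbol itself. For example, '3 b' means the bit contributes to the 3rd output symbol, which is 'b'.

Bit 0: prefix='0' (no match yet)
Bit 1: prefix='00' (no match yet)
Bit 2: prefix='000' -> emit 'j', reset
Bit 3: prefix='0' (no match yet)
Bit 4: prefix='00' (no match yet)
Bit 5: prefix='000' -> emit 'j', reset
Bit 6: prefix='0' (no match yet)

Answer: 1 j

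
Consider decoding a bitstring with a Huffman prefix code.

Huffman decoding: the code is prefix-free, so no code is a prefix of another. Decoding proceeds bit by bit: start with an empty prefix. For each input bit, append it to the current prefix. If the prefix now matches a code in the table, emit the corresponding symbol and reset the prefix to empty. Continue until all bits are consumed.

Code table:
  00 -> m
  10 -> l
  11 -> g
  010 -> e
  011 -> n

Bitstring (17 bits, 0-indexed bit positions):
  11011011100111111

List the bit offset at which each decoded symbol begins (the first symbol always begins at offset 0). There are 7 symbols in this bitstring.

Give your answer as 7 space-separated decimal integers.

Answer: 0 2 5 8 10 13 15

Derivation:
Bit 0: prefix='1' (no match yet)
Bit 1: prefix='11' -> emit 'g', reset
Bit 2: prefix='0' (no match yet)
Bit 3: prefix='01' (no match yet)
Bit 4: prefix='011' -> emit 'n', reset
Bit 5: prefix='0' (no match yet)
Bit 6: prefix='01' (no match yet)
Bit 7: prefix='011' -> emit 'n', reset
Bit 8: prefix='1' (no match yet)
Bit 9: prefix='10' -> emit 'l', reset
Bit 10: prefix='0' (no match yet)
Bit 11: prefix='01' (no match yet)
Bit 12: prefix='011' -> emit 'n', reset
Bit 13: prefix='1' (no match yet)
Bit 14: prefix='11' -> emit 'g', reset
Bit 15: prefix='1' (no match yet)
Bit 16: prefix='11' -> emit 'g', reset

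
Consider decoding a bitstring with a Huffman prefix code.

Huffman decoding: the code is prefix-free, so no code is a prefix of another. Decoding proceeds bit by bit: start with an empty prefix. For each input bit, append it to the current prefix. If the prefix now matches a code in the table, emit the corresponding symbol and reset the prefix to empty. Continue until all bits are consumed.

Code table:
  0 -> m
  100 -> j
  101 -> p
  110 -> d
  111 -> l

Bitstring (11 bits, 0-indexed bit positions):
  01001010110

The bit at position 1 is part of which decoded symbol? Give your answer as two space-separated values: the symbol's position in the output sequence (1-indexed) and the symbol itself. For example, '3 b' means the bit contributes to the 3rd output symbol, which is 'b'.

Bit 0: prefix='0' -> emit 'm', reset
Bit 1: prefix='1' (no match yet)
Bit 2: prefix='10' (no match yet)
Bit 3: prefix='100' -> emit 'j', reset
Bit 4: prefix='1' (no match yet)
Bit 5: prefix='10' (no match yet)

Answer: 2 j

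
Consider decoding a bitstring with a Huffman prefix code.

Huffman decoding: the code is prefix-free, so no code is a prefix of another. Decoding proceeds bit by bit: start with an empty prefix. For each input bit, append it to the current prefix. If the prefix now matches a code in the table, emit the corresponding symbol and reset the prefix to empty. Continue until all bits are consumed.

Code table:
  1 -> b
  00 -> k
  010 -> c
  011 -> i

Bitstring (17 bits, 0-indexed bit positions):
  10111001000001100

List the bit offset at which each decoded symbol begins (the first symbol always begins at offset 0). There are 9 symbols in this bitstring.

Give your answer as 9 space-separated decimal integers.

Answer: 0 1 4 5 7 8 10 12 15

Derivation:
Bit 0: prefix='1' -> emit 'b', reset
Bit 1: prefix='0' (no match yet)
Bit 2: prefix='01' (no match yet)
Bit 3: prefix='011' -> emit 'i', reset
Bit 4: prefix='1' -> emit 'b', reset
Bit 5: prefix='0' (no match yet)
Bit 6: prefix='00' -> emit 'k', reset
Bit 7: prefix='1' -> emit 'b', reset
Bit 8: prefix='0' (no match yet)
Bit 9: prefix='00' -> emit 'k', reset
Bit 10: prefix='0' (no match yet)
Bit 11: prefix='00' -> emit 'k', reset
Bit 12: prefix='0' (no match yet)
Bit 13: prefix='01' (no match yet)
Bit 14: prefix='011' -> emit 'i', reset
Bit 15: prefix='0' (no match yet)
Bit 16: prefix='00' -> emit 'k', reset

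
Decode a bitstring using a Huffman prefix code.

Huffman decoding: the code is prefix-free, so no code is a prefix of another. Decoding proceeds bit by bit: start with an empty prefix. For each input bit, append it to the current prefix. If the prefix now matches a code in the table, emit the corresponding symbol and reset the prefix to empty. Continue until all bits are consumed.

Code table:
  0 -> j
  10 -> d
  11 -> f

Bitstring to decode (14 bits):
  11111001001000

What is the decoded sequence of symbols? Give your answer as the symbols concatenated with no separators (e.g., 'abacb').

Bit 0: prefix='1' (no match yet)
Bit 1: prefix='11' -> emit 'f', reset
Bit 2: prefix='1' (no match yet)
Bit 3: prefix='11' -> emit 'f', reset
Bit 4: prefix='1' (no match yet)
Bit 5: prefix='10' -> emit 'd', reset
Bit 6: prefix='0' -> emit 'j', reset
Bit 7: prefix='1' (no match yet)
Bit 8: prefix='10' -> emit 'd', reset
Bit 9: prefix='0' -> emit 'j', reset
Bit 10: prefix='1' (no match yet)
Bit 11: prefix='10' -> emit 'd', reset
Bit 12: prefix='0' -> emit 'j', reset
Bit 13: prefix='0' -> emit 'j', reset

Answer: ffdjdjdjj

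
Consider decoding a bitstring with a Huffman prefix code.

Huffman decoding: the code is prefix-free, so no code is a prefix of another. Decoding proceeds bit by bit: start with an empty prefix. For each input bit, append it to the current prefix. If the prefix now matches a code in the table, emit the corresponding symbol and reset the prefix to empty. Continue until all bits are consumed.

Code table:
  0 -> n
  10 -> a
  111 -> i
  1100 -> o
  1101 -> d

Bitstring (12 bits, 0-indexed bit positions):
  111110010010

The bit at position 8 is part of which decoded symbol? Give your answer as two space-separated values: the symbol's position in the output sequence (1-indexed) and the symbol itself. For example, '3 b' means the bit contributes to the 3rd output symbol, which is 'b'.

Answer: 3 a

Derivation:
Bit 0: prefix='1' (no match yet)
Bit 1: prefix='11' (no match yet)
Bit 2: prefix='111' -> emit 'i', reset
Bit 3: prefix='1' (no match yet)
Bit 4: prefix='11' (no match yet)
Bit 5: prefix='110' (no match yet)
Bit 6: prefix='1100' -> emit 'o', reset
Bit 7: prefix='1' (no match yet)
Bit 8: prefix='10' -> emit 'a', reset
Bit 9: prefix='0' -> emit 'n', reset
Bit 10: prefix='1' (no match yet)
Bit 11: prefix='10' -> emit 'a', reset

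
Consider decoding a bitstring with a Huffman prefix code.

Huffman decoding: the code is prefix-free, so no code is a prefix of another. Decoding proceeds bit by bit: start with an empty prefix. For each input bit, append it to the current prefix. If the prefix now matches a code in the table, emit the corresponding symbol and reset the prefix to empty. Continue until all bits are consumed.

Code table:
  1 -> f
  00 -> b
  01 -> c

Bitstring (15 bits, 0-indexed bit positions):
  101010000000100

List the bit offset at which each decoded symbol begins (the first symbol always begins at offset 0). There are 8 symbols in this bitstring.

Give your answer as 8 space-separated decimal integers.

Answer: 0 1 3 5 7 9 11 13

Derivation:
Bit 0: prefix='1' -> emit 'f', reset
Bit 1: prefix='0' (no match yet)
Bit 2: prefix='01' -> emit 'c', reset
Bit 3: prefix='0' (no match yet)
Bit 4: prefix='01' -> emit 'c', reset
Bit 5: prefix='0' (no match yet)
Bit 6: prefix='00' -> emit 'b', reset
Bit 7: prefix='0' (no match yet)
Bit 8: prefix='00' -> emit 'b', reset
Bit 9: prefix='0' (no match yet)
Bit 10: prefix='00' -> emit 'b', reset
Bit 11: prefix='0' (no match yet)
Bit 12: prefix='01' -> emit 'c', reset
Bit 13: prefix='0' (no match yet)
Bit 14: prefix='00' -> emit 'b', reset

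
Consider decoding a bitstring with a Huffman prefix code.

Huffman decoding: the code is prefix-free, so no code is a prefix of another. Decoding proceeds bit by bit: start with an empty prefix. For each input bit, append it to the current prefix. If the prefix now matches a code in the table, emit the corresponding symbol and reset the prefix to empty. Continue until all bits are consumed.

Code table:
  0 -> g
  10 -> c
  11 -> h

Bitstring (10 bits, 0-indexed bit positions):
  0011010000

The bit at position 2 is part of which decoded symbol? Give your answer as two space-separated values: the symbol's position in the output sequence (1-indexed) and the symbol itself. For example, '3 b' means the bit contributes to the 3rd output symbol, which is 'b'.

Bit 0: prefix='0' -> emit 'g', reset
Bit 1: prefix='0' -> emit 'g', reset
Bit 2: prefix='1' (no match yet)
Bit 3: prefix='11' -> emit 'h', reset
Bit 4: prefix='0' -> emit 'g', reset
Bit 5: prefix='1' (no match yet)
Bit 6: prefix='10' -> emit 'c', reset

Answer: 3 h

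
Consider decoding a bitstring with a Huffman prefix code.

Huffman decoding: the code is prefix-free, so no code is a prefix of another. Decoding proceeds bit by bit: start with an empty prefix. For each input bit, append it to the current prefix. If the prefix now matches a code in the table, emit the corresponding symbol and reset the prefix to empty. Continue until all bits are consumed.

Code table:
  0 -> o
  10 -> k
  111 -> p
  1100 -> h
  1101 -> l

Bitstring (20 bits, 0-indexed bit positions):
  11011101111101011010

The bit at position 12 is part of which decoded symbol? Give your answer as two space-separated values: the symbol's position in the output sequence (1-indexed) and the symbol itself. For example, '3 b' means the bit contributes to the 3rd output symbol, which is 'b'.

Answer: 4 k

Derivation:
Bit 0: prefix='1' (no match yet)
Bit 1: prefix='11' (no match yet)
Bit 2: prefix='110' (no match yet)
Bit 3: prefix='1101' -> emit 'l', reset
Bit 4: prefix='1' (no match yet)
Bit 5: prefix='11' (no match yet)
Bit 6: prefix='110' (no match yet)
Bit 7: prefix='1101' -> emit 'l', reset
Bit 8: prefix='1' (no match yet)
Bit 9: prefix='11' (no match yet)
Bit 10: prefix='111' -> emit 'p', reset
Bit 11: prefix='1' (no match yet)
Bit 12: prefix='10' -> emit 'k', reset
Bit 13: prefix='1' (no match yet)
Bit 14: prefix='10' -> emit 'k', reset
Bit 15: prefix='1' (no match yet)
Bit 16: prefix='11' (no match yet)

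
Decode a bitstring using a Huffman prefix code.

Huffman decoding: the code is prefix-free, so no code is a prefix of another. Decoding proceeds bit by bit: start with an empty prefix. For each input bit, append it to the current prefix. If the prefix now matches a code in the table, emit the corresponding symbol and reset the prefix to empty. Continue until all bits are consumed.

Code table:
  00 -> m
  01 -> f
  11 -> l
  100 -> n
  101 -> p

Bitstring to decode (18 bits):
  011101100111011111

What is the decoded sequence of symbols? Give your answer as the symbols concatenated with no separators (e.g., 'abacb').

Bit 0: prefix='0' (no match yet)
Bit 1: prefix='01' -> emit 'f', reset
Bit 2: prefix='1' (no match yet)
Bit 3: prefix='11' -> emit 'l', reset
Bit 4: prefix='0' (no match yet)
Bit 5: prefix='01' -> emit 'f', reset
Bit 6: prefix='1' (no match yet)
Bit 7: prefix='10' (no match yet)
Bit 8: prefix='100' -> emit 'n', reset
Bit 9: prefix='1' (no match yet)
Bit 10: prefix='11' -> emit 'l', reset
Bit 11: prefix='1' (no match yet)
Bit 12: prefix='10' (no match yet)
Bit 13: prefix='101' -> emit 'p', reset
Bit 14: prefix='1' (no match yet)
Bit 15: prefix='11' -> emit 'l', reset
Bit 16: prefix='1' (no match yet)
Bit 17: prefix='11' -> emit 'l', reset

Answer: flfnlpll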